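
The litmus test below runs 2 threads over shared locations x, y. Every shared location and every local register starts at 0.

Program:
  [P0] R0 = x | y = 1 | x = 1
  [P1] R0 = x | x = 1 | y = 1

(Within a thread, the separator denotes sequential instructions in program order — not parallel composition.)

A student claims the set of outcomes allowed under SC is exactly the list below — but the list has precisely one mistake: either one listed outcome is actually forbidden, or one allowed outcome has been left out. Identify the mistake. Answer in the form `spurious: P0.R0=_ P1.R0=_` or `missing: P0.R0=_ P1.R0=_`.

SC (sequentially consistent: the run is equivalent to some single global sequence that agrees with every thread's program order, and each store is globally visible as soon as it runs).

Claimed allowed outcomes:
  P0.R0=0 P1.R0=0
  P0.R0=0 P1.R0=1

missing: P0.R0=1 P1.R0=0

outcome vector order: (P0.R0,P1.R0)
under SC → <0 0> <0 1> <1 0>
SC∖claimed = {<1 0>}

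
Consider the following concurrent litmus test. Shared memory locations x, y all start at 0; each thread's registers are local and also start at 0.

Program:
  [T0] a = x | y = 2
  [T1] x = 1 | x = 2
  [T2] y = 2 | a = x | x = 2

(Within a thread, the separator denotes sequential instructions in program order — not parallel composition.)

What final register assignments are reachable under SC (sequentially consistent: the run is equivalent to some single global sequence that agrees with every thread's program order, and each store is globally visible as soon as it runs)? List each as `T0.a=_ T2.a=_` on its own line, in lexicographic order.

outcome vector order: (T0.a,T2.a)
|SC outcomes| = 9

T0.a=0 T2.a=0
T0.a=0 T2.a=1
T0.a=0 T2.a=2
T0.a=1 T2.a=0
T0.a=1 T2.a=1
T0.a=1 T2.a=2
T0.a=2 T2.a=0
T0.a=2 T2.a=1
T0.a=2 T2.a=2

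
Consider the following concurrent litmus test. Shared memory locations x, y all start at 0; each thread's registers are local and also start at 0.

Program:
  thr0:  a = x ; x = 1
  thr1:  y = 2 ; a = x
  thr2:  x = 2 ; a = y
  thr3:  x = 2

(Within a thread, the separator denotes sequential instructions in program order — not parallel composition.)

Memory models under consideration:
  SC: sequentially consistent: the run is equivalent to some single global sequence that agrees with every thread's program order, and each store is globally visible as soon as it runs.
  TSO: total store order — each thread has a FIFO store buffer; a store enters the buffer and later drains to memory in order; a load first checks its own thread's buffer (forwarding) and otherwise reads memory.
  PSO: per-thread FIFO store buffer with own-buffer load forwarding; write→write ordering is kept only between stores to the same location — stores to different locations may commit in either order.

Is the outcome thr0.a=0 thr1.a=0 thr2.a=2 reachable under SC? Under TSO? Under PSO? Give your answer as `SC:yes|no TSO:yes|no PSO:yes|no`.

outcome vector order: (thr0.a,thr1.a,thr2.a)
SC: 10 outcomes — {0/0/2; 0/1/0; 0/1/2; 0/2/0; 0/2/2; 2/0/2; 2/1/0; 2/1/2; 2/2/0; 2/2/2}
TSO: 12 outcomes — {0/0/0; 0/0/2; 0/1/0; 0/1/2; 0/2/0; 0/2/2; 2/0/0; 2/0/2; 2/1/0; 2/1/2; 2/2/0; 2/2/2}
PSO: 12 outcomes — {0/0/0; 0/0/2; 0/1/0; 0/1/2; 0/2/0; 0/2/2; 2/0/0; 2/0/2; 2/1/0; 2/1/2; 2/2/0; 2/2/2}
target 0/0/2 ∈ {SC,TSO,PSO}

SC:yes TSO:yes PSO:yes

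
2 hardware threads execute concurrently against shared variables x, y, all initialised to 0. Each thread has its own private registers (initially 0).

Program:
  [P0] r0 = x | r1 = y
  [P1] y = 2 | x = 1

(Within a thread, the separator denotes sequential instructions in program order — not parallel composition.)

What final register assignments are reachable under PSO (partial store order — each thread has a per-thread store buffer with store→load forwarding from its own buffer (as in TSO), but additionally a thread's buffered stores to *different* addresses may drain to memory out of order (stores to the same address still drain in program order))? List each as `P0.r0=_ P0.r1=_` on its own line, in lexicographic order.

P0.r0=0 P0.r1=0
P0.r0=0 P0.r1=2
P0.r0=1 P0.r1=0
P0.r0=1 P0.r1=2

outcome vector order: (P0.r0,P0.r1)
|PSO outcomes| = 4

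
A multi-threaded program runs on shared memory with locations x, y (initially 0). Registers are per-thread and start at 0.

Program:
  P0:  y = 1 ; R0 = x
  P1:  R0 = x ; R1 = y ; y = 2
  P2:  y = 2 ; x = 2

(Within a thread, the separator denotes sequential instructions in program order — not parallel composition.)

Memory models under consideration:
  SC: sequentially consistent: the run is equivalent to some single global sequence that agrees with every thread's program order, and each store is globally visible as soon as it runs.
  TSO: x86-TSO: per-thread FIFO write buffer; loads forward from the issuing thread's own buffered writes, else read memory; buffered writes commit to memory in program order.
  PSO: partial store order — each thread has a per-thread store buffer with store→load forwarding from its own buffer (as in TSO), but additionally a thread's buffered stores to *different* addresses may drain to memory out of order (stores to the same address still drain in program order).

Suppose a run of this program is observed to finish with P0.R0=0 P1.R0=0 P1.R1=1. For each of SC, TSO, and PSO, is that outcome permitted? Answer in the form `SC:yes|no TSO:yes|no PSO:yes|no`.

SC:yes TSO:yes PSO:yes

outcome vector order: (P0.R0,P1.R0,P1.R1)
under SC → 0/0/0; 0/0/1; 0/0/2; 0/2/1; 0/2/2; 2/0/0; 2/0/1; 2/0/2; 2/2/1; 2/2/2
under TSO → 0/0/0; 0/0/1; 0/0/2; 0/2/1; 0/2/2; 2/0/0; 2/0/1; 2/0/2; 2/2/1; 2/2/2
under PSO → 0/0/0; 0/0/1; 0/0/2; 0/2/0; 0/2/1; 0/2/2; 2/0/0; 2/0/1; 2/0/2; 2/2/0; 2/2/1; 2/2/2
target 0/0/1 ∈ {SC,TSO,PSO}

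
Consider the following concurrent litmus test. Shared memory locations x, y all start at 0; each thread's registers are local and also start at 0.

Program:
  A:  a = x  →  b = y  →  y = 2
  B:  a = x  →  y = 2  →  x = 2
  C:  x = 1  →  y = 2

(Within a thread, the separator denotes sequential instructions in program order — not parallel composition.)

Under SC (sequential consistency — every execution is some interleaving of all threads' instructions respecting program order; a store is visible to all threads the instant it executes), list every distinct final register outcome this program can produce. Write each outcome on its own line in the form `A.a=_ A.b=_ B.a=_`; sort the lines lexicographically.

A.a=0 A.b=0 B.a=0
A.a=0 A.b=0 B.a=1
A.a=0 A.b=2 B.a=0
A.a=0 A.b=2 B.a=1
A.a=1 A.b=0 B.a=0
A.a=1 A.b=0 B.a=1
A.a=1 A.b=2 B.a=0
A.a=1 A.b=2 B.a=1
A.a=2 A.b=2 B.a=0
A.a=2 A.b=2 B.a=1

outcome vector order: (A.a,A.b,B.a)
|SC outcomes| = 10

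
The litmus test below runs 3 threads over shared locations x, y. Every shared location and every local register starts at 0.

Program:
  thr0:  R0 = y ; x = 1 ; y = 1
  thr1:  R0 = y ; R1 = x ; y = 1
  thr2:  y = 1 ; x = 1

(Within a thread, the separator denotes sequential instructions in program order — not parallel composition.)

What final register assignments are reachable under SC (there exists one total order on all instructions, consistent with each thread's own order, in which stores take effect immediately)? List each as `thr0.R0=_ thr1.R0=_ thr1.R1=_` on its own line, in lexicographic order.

thr0.R0=0 thr1.R0=0 thr1.R1=0
thr0.R0=0 thr1.R0=0 thr1.R1=1
thr0.R0=0 thr1.R0=1 thr1.R1=0
thr0.R0=0 thr1.R0=1 thr1.R1=1
thr0.R0=1 thr1.R0=0 thr1.R1=0
thr0.R0=1 thr1.R0=0 thr1.R1=1
thr0.R0=1 thr1.R0=1 thr1.R1=0
thr0.R0=1 thr1.R0=1 thr1.R1=1

outcome vector order: (thr0.R0,thr1.R0,thr1.R1)
|SC outcomes| = 8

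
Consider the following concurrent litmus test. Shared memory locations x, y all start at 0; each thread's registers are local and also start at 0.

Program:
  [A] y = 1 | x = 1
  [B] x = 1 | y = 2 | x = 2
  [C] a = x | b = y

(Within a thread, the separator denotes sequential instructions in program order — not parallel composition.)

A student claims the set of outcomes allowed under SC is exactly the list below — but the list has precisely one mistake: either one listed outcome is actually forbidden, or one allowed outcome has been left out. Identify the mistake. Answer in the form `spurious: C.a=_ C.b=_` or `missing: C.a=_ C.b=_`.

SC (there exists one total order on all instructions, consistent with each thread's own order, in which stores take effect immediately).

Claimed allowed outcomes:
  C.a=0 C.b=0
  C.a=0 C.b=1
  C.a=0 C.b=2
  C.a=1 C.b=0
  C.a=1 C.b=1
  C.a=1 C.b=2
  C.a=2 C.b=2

missing: C.a=2 C.b=1

outcome vector order: (C.a,C.b)
under SC → 00, 01, 02, 10, 11, 12, 21, 22
SC∖claimed = {21}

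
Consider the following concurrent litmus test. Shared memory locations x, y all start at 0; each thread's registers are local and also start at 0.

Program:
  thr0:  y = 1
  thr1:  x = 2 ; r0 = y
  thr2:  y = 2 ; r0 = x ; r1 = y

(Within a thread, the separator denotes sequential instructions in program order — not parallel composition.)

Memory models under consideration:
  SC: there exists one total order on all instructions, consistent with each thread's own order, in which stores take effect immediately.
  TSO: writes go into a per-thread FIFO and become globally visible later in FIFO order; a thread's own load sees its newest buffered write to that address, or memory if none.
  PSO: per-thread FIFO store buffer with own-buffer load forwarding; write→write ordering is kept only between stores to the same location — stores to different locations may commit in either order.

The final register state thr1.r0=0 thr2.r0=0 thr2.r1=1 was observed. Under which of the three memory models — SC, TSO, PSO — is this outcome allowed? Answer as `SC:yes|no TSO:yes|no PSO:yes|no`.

SC:no TSO:yes PSO:yes

outcome vector order: (thr1.r0,thr2.r0,thr2.r1)
SC (10): (0,2,1) (0,2,2) (1,0,1) (1,0,2) (1,2,1) (1,2,2) (2,0,1) (2,0,2) (2,2,1) (2,2,2)
TSO (12): (0,0,1) (0,0,2) (0,2,1) (0,2,2) (1,0,1) (1,0,2) (1,2,1) (1,2,2) (2,0,1) (2,0,2) (2,2,1) (2,2,2)
PSO (12): (0,0,1) (0,0,2) (0,2,1) (0,2,2) (1,0,1) (1,0,2) (1,2,1) (1,2,2) (2,0,1) (2,0,2) (2,2,1) (2,2,2)
target (0,0,1) ∈ {TSO,PSO}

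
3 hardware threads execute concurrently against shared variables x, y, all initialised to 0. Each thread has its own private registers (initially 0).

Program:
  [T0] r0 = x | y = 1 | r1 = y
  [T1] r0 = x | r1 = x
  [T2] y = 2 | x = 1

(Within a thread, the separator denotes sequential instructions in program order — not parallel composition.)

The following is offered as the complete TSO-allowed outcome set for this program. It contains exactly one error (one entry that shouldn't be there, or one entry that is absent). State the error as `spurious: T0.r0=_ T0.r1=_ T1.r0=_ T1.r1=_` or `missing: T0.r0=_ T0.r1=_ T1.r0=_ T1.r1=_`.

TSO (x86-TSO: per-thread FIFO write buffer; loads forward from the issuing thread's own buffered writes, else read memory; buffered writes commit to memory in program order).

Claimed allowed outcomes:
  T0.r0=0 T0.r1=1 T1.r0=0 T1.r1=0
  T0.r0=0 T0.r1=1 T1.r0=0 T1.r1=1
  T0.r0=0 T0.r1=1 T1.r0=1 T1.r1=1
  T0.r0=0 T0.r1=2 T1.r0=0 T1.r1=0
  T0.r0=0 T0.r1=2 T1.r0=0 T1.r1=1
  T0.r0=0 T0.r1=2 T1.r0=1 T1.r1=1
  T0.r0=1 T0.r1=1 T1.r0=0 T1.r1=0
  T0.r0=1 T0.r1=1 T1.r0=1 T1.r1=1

outcome vector order: (T0.r0,T0.r1,T1.r0,T1.r1)
TSO (9): <0 1 0 0>; <0 1 0 1>; <0 1 1 1>; <0 2 0 0>; <0 2 0 1>; <0 2 1 1>; <1 1 0 0>; <1 1 0 1>; <1 1 1 1>
TSO∖claimed = {<1 1 0 1>}

missing: T0.r0=1 T0.r1=1 T1.r0=0 T1.r1=1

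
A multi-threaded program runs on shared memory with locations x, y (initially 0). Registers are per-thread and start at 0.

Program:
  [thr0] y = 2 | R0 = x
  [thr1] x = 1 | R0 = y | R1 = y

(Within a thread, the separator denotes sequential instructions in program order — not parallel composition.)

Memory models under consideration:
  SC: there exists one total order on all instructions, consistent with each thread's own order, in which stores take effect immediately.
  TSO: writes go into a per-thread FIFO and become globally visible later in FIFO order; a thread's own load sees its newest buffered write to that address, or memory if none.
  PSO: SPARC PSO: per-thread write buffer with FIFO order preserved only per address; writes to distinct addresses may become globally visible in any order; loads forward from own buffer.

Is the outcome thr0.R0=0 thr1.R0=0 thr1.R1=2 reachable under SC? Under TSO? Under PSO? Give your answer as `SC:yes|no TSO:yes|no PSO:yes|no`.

SC:no TSO:yes PSO:yes

outcome vector order: (thr0.R0,thr1.R0,thr1.R1)
[SC] allowed = {022; 100; 102; 122}
[TSO] allowed = {000; 002; 022; 100; 102; 122}
[PSO] allowed = {000; 002; 022; 100; 102; 122}
target 002 ∈ {TSO,PSO}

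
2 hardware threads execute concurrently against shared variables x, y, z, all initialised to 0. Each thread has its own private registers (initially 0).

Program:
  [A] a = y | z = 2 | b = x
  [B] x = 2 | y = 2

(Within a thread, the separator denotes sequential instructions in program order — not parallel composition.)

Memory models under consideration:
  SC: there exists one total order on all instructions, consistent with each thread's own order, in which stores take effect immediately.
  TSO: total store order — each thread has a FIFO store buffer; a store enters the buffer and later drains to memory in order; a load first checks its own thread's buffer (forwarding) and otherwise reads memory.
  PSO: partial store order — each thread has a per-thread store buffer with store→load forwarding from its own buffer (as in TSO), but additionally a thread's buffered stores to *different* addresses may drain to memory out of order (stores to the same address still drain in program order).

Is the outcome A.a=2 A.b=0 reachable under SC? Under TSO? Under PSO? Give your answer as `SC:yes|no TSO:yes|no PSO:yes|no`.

outcome vector order: (A.a,A.b)
[SC] allowed = {0/0 0/2 2/2}
[TSO] allowed = {0/0 0/2 2/2}
[PSO] allowed = {0/0 0/2 2/0 2/2}
target 2/0 ∈ {PSO}

SC:no TSO:no PSO:yes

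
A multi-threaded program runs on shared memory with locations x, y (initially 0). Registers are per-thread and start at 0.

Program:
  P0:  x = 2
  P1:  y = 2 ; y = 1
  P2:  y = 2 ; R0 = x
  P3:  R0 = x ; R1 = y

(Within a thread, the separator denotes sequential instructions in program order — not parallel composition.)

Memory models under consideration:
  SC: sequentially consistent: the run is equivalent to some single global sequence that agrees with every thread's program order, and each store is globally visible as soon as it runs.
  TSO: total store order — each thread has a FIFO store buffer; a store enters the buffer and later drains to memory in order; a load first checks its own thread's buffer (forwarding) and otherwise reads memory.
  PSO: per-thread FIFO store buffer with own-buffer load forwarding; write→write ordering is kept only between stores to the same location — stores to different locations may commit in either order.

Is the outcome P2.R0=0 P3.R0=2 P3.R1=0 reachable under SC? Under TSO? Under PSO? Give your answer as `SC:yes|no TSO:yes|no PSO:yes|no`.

SC:no TSO:yes PSO:yes

outcome vector order: (P2.R0,P3.R0,P3.R1)
SC: 11 outcomes — {0/0/0 0/0/1 0/0/2 0/2/1 0/2/2 2/0/0 2/0/1 2/0/2 2/2/0 2/2/1 2/2/2}
TSO: 12 outcomes — {0/0/0 0/0/1 0/0/2 0/2/0 0/2/1 0/2/2 2/0/0 2/0/1 2/0/2 2/2/0 2/2/1 2/2/2}
PSO: 12 outcomes — {0/0/0 0/0/1 0/0/2 0/2/0 0/2/1 0/2/2 2/0/0 2/0/1 2/0/2 2/2/0 2/2/1 2/2/2}
target 0/2/0 ∈ {TSO,PSO}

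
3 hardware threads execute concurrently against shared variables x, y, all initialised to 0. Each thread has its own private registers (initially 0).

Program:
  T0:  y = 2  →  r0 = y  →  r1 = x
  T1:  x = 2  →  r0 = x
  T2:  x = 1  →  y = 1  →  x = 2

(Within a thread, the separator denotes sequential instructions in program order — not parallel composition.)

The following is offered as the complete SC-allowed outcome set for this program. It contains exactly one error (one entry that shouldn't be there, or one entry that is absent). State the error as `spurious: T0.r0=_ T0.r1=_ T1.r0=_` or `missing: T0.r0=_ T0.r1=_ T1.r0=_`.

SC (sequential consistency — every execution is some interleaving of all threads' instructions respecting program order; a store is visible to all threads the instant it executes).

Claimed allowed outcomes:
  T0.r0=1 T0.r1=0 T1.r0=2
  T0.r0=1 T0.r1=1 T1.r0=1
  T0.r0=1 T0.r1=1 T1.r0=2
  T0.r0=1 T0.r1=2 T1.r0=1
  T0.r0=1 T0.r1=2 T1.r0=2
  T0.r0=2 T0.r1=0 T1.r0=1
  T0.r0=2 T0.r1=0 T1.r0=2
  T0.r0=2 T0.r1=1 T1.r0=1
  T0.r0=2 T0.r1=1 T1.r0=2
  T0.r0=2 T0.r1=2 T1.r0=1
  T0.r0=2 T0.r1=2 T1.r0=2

outcome vector order: (T0.r0,T0.r1,T1.r0)
[SC] allowed = {111 112 121 122 201 202 211 212 221 222}
claimed∖SC = {102}

spurious: T0.r0=1 T0.r1=0 T1.r0=2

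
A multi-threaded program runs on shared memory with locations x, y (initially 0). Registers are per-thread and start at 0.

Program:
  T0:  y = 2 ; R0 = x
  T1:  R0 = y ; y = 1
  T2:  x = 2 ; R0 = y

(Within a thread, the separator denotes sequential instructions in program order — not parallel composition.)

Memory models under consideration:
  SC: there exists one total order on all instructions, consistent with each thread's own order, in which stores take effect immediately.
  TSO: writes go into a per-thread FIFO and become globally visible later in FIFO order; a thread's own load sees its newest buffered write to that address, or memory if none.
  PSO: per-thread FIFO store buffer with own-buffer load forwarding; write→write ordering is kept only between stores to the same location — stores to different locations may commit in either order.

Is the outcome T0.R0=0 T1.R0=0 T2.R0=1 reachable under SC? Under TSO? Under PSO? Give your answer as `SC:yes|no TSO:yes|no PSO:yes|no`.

outcome vector order: (T0.R0,T1.R0,T2.R0)
SC (10): (0,0,1), (0,0,2), (0,2,1), (0,2,2), (2,0,0), (2,0,1), (2,0,2), (2,2,0), (2,2,1), (2,2,2)
TSO (12): (0,0,0), (0,0,1), (0,0,2), (0,2,0), (0,2,1), (0,2,2), (2,0,0), (2,0,1), (2,0,2), (2,2,0), (2,2,1), (2,2,2)
PSO (12): (0,0,0), (0,0,1), (0,0,2), (0,2,0), (0,2,1), (0,2,2), (2,0,0), (2,0,1), (2,0,2), (2,2,0), (2,2,1), (2,2,2)
target (0,0,1) ∈ {SC,TSO,PSO}

SC:yes TSO:yes PSO:yes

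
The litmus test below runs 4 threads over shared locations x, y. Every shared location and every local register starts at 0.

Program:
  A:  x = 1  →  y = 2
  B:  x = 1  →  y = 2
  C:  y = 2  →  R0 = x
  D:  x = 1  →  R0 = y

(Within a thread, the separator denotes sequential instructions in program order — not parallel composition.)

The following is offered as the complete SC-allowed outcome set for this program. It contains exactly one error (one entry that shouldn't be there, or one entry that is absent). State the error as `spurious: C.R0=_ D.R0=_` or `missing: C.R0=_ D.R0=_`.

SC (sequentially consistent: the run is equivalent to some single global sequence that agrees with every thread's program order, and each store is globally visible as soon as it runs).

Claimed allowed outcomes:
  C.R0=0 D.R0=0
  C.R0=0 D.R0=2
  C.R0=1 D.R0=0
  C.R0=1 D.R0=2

spurious: C.R0=0 D.R0=0

outcome vector order: (C.R0,D.R0)
SC (3): 02; 10; 12
claimed∖SC = {00}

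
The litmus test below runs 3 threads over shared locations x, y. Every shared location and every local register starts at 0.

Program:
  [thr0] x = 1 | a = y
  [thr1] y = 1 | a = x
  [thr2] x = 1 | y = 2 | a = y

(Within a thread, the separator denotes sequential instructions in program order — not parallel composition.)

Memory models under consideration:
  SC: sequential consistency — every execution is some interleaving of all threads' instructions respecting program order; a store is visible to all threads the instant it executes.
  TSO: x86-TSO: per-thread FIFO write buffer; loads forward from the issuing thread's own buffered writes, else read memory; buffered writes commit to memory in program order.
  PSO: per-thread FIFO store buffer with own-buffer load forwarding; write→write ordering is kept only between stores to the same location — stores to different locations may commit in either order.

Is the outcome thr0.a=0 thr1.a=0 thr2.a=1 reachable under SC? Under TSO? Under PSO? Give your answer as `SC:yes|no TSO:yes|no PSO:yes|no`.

SC:no TSO:yes PSO:yes

outcome vector order: (thr0.a,thr1.a,thr2.a)
SC (8): 0/1/1 0/1/2 1/0/2 1/1/1 1/1/2 2/0/2 2/1/1 2/1/2
TSO (12): 0/0/1 0/0/2 0/1/1 0/1/2 1/0/1 1/0/2 1/1/1 1/1/2 2/0/1 2/0/2 2/1/1 2/1/2
PSO (12): 0/0/1 0/0/2 0/1/1 0/1/2 1/0/1 1/0/2 1/1/1 1/1/2 2/0/1 2/0/2 2/1/1 2/1/2
target 0/0/1 ∈ {TSO,PSO}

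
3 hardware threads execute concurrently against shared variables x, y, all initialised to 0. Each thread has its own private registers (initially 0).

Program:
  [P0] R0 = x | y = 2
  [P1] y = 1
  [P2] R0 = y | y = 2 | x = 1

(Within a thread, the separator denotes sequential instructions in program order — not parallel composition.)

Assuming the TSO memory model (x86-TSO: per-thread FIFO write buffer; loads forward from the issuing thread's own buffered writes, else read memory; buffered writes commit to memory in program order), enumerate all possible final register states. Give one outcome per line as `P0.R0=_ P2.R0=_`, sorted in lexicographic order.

outcome vector order: (P0.R0,P2.R0)
|TSO outcomes| = 5

P0.R0=0 P2.R0=0
P0.R0=0 P2.R0=1
P0.R0=0 P2.R0=2
P0.R0=1 P2.R0=0
P0.R0=1 P2.R0=1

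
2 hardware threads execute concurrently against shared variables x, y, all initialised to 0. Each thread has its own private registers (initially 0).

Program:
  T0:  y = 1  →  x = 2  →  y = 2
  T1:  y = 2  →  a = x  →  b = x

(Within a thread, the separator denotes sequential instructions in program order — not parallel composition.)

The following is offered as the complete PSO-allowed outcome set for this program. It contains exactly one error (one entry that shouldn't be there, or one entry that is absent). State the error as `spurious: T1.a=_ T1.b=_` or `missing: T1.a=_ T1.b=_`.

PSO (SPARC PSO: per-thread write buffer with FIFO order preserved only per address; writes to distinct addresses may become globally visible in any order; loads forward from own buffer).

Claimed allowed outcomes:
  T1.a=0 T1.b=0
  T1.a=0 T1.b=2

outcome vector order: (T1.a,T1.b)
PSO: 3 outcomes — {<0 0>, <0 2>, <2 2>}
PSO∖claimed = {<2 2>}

missing: T1.a=2 T1.b=2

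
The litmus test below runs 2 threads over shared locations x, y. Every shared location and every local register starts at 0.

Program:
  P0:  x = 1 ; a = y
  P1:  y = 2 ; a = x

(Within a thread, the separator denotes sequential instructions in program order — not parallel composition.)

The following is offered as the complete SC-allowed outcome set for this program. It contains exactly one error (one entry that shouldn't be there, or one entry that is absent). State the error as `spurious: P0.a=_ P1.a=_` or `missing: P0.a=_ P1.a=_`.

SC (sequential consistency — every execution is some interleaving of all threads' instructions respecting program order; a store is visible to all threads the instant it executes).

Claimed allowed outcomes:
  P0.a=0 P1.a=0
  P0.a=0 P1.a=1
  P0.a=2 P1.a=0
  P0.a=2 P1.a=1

outcome vector order: (P0.a,P1.a)
SC (3): <0 1>; <2 0>; <2 1>
claimed∖SC = {<0 0>}

spurious: P0.a=0 P1.a=0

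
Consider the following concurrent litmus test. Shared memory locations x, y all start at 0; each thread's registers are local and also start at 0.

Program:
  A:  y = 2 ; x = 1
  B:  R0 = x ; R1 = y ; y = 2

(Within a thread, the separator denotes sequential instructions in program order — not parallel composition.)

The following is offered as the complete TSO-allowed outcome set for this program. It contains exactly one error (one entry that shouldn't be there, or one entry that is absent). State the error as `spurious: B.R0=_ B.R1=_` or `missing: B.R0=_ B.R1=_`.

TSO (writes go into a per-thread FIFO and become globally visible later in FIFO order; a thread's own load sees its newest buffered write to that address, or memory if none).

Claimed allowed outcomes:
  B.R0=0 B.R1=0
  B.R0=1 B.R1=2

outcome vector order: (B.R0,B.R1)
TSO: 3 outcomes — {(0,0); (0,2); (1,2)}
TSO∖claimed = {(0,2)}

missing: B.R0=0 B.R1=2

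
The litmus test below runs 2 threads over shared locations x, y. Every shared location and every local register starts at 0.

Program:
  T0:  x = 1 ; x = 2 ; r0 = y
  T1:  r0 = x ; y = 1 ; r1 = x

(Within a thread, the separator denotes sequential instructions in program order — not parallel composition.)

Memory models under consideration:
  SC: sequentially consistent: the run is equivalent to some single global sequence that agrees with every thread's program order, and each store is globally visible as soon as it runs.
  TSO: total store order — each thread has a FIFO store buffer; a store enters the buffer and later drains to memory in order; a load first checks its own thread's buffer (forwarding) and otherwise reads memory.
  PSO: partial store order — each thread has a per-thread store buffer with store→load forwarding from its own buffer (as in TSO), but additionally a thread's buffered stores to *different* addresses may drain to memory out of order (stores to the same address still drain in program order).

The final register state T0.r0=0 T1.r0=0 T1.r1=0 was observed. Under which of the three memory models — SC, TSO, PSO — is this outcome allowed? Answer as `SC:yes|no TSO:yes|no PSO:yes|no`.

outcome vector order: (T0.r0,T1.r0,T1.r1)
SC (9): 0/0/2, 0/1/2, 0/2/2, 1/0/0, 1/0/1, 1/0/2, 1/1/1, 1/1/2, 1/2/2
TSO (12): 0/0/0, 0/0/1, 0/0/2, 0/1/1, 0/1/2, 0/2/2, 1/0/0, 1/0/1, 1/0/2, 1/1/1, 1/1/2, 1/2/2
PSO (12): 0/0/0, 0/0/1, 0/0/2, 0/1/1, 0/1/2, 0/2/2, 1/0/0, 1/0/1, 1/0/2, 1/1/1, 1/1/2, 1/2/2
target 0/0/0 ∈ {TSO,PSO}

SC:no TSO:yes PSO:yes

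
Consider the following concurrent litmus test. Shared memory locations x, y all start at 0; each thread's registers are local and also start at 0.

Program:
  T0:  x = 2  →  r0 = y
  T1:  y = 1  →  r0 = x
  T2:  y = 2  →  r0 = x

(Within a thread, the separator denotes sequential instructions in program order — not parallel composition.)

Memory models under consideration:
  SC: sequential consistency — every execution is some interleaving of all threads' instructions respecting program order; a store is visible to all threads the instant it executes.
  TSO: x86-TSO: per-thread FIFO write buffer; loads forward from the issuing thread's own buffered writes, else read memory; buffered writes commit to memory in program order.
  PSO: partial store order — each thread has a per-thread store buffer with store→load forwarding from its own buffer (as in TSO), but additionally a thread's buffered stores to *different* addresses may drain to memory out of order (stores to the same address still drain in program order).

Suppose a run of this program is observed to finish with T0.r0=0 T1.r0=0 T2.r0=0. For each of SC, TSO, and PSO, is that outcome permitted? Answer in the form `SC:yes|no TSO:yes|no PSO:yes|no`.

outcome vector order: (T0.r0,T1.r0,T2.r0)
[SC] allowed = {0/2/2, 1/0/0, 1/0/2, 1/2/0, 1/2/2, 2/0/0, 2/0/2, 2/2/0, 2/2/2}
[TSO] allowed = {0/0/0, 0/0/2, 0/2/0, 0/2/2, 1/0/0, 1/0/2, 1/2/0, 1/2/2, 2/0/0, 2/0/2, 2/2/0, 2/2/2}
[PSO] allowed = {0/0/0, 0/0/2, 0/2/0, 0/2/2, 1/0/0, 1/0/2, 1/2/0, 1/2/2, 2/0/0, 2/0/2, 2/2/0, 2/2/2}
target 0/0/0 ∈ {TSO,PSO}

SC:no TSO:yes PSO:yes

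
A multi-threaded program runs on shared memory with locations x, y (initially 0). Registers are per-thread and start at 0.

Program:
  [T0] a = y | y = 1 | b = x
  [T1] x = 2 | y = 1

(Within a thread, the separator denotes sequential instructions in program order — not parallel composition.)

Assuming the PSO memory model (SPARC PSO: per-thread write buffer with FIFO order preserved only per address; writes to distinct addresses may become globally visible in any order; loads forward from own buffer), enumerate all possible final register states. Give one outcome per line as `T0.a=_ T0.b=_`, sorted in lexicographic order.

outcome vector order: (T0.a,T0.b)
|PSO outcomes| = 4

T0.a=0 T0.b=0
T0.a=0 T0.b=2
T0.a=1 T0.b=0
T0.a=1 T0.b=2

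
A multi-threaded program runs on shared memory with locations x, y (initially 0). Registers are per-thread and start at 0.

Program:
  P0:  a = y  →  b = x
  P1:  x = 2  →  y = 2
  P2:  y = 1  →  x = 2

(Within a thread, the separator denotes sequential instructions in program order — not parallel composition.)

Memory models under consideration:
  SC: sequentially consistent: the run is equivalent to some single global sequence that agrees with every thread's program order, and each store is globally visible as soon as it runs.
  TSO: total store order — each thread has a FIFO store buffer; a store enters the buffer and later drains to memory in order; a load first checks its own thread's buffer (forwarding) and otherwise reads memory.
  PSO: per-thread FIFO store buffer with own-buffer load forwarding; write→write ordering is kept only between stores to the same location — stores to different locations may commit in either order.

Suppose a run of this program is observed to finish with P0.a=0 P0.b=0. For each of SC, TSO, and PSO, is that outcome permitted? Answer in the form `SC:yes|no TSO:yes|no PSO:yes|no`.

outcome vector order: (P0.a,P0.b)
under SC → 00 02 10 12 22
under TSO → 00 02 10 12 22
under PSO → 00 02 10 12 20 22
target 00 ∈ {SC,TSO,PSO}

SC:yes TSO:yes PSO:yes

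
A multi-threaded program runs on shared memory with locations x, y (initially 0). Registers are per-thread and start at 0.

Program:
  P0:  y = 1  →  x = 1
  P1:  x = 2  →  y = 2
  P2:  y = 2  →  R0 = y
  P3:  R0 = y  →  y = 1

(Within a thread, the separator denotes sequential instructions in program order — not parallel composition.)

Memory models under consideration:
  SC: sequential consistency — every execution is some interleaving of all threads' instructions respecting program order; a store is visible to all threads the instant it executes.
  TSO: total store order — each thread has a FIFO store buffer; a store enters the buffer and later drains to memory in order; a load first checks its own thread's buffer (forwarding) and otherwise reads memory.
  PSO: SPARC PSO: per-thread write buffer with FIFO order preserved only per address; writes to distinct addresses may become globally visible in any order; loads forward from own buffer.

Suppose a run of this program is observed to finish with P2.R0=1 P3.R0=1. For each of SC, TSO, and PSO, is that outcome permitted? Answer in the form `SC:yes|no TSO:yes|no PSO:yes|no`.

SC:yes TSO:yes PSO:yes

outcome vector order: (P2.R0,P3.R0)
under SC → <1 0> <1 1> <1 2> <2 0> <2 1> <2 2>
under TSO → <1 0> <1 1> <1 2> <2 0> <2 1> <2 2>
under PSO → <1 0> <1 1> <1 2> <2 0> <2 1> <2 2>
target <1 1> ∈ {SC,TSO,PSO}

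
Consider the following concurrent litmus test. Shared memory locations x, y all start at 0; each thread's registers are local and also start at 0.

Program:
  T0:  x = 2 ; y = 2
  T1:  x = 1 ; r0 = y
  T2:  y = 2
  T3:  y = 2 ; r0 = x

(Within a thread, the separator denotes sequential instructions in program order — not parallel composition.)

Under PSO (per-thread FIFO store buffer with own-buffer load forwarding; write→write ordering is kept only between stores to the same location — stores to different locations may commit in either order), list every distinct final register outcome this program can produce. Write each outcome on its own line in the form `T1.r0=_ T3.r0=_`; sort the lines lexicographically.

T1.r0=0 T3.r0=0
T1.r0=0 T3.r0=1
T1.r0=0 T3.r0=2
T1.r0=2 T3.r0=0
T1.r0=2 T3.r0=1
T1.r0=2 T3.r0=2

outcome vector order: (T1.r0,T3.r0)
|PSO outcomes| = 6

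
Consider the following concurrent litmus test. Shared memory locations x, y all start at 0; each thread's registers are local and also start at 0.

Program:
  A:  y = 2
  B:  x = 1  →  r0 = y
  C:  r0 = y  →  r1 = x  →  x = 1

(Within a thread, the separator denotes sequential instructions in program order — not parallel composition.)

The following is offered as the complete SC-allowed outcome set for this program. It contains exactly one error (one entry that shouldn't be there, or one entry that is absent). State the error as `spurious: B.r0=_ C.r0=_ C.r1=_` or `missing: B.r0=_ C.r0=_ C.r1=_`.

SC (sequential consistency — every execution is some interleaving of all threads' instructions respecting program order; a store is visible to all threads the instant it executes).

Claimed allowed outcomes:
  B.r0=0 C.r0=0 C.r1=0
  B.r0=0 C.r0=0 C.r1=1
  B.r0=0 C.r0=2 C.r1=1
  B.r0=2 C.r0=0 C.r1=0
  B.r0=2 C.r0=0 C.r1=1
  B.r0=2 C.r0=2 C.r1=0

missing: B.r0=2 C.r0=2 C.r1=1

outcome vector order: (B.r0,C.r0,C.r1)
SC: 7 outcomes — {<0 0 0>, <0 0 1>, <0 2 1>, <2 0 0>, <2 0 1>, <2 2 0>, <2 2 1>}
SC∖claimed = {<2 2 1>}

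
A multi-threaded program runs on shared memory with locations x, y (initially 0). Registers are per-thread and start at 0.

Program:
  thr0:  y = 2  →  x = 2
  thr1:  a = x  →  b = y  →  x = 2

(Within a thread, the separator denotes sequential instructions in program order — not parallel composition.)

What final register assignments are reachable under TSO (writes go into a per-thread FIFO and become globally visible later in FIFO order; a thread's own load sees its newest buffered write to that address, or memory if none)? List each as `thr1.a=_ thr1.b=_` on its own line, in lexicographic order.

thr1.a=0 thr1.b=0
thr1.a=0 thr1.b=2
thr1.a=2 thr1.b=2

outcome vector order: (thr1.a,thr1.b)
|TSO outcomes| = 3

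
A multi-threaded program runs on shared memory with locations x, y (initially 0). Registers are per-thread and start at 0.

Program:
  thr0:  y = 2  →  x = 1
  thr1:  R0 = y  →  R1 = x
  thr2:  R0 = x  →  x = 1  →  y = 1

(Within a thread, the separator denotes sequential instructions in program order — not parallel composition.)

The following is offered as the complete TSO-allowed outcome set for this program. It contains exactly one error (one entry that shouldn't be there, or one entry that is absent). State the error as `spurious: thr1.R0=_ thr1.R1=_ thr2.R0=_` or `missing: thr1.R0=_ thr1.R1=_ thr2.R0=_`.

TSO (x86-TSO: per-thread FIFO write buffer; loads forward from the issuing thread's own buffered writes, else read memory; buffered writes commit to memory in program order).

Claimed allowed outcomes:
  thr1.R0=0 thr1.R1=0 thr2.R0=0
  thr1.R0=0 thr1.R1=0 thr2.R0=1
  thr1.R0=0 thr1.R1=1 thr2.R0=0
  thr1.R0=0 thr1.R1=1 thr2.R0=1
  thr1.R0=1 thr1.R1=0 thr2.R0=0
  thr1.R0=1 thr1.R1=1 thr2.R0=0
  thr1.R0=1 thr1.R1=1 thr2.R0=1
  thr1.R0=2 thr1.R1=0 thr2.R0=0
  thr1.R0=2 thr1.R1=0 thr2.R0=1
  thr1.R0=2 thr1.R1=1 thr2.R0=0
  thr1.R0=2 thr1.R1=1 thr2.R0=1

outcome vector order: (thr1.R0,thr1.R1,thr2.R0)
TSO: 10 outcomes — {0/0/0 0/0/1 0/1/0 0/1/1 1/1/0 1/1/1 2/0/0 2/0/1 2/1/0 2/1/1}
claimed∖TSO = {1/0/0}

spurious: thr1.R0=1 thr1.R1=0 thr2.R0=0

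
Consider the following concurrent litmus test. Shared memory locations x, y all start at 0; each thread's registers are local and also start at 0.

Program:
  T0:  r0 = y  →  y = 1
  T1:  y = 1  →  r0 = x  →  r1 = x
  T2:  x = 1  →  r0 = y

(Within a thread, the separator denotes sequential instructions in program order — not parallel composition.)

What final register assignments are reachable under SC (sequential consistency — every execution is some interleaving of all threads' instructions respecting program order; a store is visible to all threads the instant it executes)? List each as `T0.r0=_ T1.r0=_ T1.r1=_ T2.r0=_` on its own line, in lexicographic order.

T0.r0=0 T1.r0=0 T1.r1=0 T2.r0=1
T0.r0=0 T1.r0=0 T1.r1=1 T2.r0=1
T0.r0=0 T1.r0=1 T1.r1=1 T2.r0=0
T0.r0=0 T1.r0=1 T1.r1=1 T2.r0=1
T0.r0=1 T1.r0=0 T1.r1=0 T2.r0=1
T0.r0=1 T1.r0=0 T1.r1=1 T2.r0=1
T0.r0=1 T1.r0=1 T1.r1=1 T2.r0=0
T0.r0=1 T1.r0=1 T1.r1=1 T2.r0=1

outcome vector order: (T0.r0,T1.r0,T1.r1,T2.r0)
|SC outcomes| = 8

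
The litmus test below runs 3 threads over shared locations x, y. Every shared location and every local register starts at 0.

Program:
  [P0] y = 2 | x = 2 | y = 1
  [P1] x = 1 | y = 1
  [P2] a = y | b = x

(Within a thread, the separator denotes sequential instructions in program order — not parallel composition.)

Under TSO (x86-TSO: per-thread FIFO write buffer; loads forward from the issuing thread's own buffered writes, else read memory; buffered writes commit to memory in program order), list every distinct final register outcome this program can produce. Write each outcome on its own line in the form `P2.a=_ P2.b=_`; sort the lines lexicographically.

P2.a=0 P2.b=0
P2.a=0 P2.b=1
P2.a=0 P2.b=2
P2.a=1 P2.b=1
P2.a=1 P2.b=2
P2.a=2 P2.b=0
P2.a=2 P2.b=1
P2.a=2 P2.b=2

outcome vector order: (P2.a,P2.b)
|TSO outcomes| = 8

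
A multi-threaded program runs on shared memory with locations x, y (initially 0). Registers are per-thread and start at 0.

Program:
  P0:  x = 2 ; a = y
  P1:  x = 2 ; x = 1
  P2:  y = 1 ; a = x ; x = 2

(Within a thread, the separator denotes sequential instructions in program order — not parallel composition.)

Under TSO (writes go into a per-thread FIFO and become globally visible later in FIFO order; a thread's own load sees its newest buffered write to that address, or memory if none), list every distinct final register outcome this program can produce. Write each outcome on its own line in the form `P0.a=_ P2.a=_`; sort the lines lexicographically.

P0.a=0 P2.a=0
P0.a=0 P2.a=1
P0.a=0 P2.a=2
P0.a=1 P2.a=0
P0.a=1 P2.a=1
P0.a=1 P2.a=2

outcome vector order: (P0.a,P2.a)
|TSO outcomes| = 6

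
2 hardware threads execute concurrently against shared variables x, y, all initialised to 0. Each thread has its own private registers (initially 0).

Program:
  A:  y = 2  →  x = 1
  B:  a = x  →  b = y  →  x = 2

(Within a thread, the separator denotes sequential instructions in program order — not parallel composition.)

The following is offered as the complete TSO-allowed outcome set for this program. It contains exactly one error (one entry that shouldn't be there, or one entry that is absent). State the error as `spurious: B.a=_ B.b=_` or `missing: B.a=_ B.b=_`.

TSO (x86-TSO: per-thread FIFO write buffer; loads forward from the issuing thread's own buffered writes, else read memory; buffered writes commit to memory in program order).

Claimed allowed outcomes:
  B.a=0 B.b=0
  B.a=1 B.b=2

missing: B.a=0 B.b=2

outcome vector order: (B.a,B.b)
TSO: 3 outcomes — {(0,0) (0,2) (1,2)}
TSO∖claimed = {(0,2)}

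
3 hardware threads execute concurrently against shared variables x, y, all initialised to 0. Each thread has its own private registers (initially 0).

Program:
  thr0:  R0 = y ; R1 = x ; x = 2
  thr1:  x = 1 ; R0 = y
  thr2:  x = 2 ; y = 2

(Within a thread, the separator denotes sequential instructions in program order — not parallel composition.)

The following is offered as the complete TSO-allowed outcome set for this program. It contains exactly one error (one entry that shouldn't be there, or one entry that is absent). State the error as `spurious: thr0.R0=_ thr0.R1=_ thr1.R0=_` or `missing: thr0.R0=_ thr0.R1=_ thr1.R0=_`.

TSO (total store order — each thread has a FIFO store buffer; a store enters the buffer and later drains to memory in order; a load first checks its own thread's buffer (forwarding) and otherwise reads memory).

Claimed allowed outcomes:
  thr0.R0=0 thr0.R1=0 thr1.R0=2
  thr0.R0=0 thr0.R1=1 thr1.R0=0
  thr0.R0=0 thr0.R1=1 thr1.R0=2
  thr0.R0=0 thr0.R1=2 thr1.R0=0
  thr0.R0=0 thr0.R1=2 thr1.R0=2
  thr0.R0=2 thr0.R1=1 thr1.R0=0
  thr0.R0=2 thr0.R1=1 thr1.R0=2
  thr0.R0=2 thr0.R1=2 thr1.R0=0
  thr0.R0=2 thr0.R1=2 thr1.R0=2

outcome vector order: (thr0.R0,thr0.R1,thr1.R0)
TSO: 10 outcomes — {000 002 010 012 020 022 210 212 220 222}
TSO∖claimed = {000}

missing: thr0.R0=0 thr0.R1=0 thr1.R0=0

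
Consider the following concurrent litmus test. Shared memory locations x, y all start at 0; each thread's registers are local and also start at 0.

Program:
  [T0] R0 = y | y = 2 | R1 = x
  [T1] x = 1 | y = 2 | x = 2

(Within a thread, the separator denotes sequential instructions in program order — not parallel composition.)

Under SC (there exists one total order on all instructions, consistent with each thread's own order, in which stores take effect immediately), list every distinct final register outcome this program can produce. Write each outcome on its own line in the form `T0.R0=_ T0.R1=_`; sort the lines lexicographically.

T0.R0=0 T0.R1=0
T0.R0=0 T0.R1=1
T0.R0=0 T0.R1=2
T0.R0=2 T0.R1=1
T0.R0=2 T0.R1=2

outcome vector order: (T0.R0,T0.R1)
|SC outcomes| = 5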